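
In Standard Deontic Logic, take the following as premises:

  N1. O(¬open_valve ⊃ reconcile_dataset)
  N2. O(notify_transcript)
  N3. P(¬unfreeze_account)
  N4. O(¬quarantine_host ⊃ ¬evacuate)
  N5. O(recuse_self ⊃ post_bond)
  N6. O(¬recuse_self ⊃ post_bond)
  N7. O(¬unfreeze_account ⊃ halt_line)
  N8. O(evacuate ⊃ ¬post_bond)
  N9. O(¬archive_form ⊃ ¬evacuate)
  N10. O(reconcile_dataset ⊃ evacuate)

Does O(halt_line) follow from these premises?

No

Premise 7 is O(¬unfreeze_account ⊃ halt_line), but O(¬unfreeze_account) is not derivable from the premises (the permission P(¬unfreeze_account) asserts only ¬O(unfreeze_account), not O(¬unfreeze_account)), so it does not yield O(halt_line).
No other premise forces O(halt_line). An ideal world satisfying every premise can still have halt_line false, so O(halt_line) is not derivable.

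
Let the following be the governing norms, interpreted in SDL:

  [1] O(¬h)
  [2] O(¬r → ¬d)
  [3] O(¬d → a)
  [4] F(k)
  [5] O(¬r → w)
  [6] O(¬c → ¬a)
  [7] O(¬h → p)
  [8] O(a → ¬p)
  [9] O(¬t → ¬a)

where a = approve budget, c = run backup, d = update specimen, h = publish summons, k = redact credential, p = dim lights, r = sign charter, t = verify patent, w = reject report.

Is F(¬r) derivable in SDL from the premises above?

Yes

From premise 1 we have O(¬h).
With premise 7, O(¬h → p), the K-axiom yields O(p).
The contrapositive of premise 8 (O(a → ¬p)) is O(p → ¬a), and O(p) is already established, so O(¬a).
Premise 3 is O(¬d → a); contrapositively O(¬a → d). Since O(¬a) holds, K gives O(d).
Premise 2 is O(¬r → ¬d); contrapositively O(d → r). Since O(d) holds, K gives O(r).
Premises 4, 5, 6, 9 do not contribute to this derivation.
So O(r) holds, i.e. F(¬r). The claim follows.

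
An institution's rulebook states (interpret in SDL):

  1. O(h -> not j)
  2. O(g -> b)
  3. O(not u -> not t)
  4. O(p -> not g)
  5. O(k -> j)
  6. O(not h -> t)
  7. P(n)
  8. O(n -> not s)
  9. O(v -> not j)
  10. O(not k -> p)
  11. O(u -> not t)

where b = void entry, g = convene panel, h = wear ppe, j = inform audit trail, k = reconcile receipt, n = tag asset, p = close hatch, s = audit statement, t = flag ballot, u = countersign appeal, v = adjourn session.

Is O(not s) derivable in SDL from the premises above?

Premise 8 is O(n -> not s), but O(n) is not derivable from the premises (the permission P(n) asserts only not O(not n), not O(n)), so it does not yield O(not s).
No other premise forces O(not s). An ideal world satisfying every premise can still have not s false, so O(not s) is not derivable.

No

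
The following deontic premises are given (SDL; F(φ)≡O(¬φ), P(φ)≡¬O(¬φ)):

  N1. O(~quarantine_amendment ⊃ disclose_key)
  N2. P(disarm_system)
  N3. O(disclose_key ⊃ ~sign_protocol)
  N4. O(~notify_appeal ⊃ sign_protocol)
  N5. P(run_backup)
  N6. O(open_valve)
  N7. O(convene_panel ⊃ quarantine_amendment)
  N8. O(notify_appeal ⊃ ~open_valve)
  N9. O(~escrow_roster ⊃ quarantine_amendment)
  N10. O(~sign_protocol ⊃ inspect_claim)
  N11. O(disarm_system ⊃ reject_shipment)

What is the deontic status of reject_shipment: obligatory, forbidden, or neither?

Neither

Premise 11 is O(disarm_system ⊃ reject_shipment), but O(disarm_system) is not derivable from the premises (the permission P(disarm_system) asserts only ~O(~disarm_system), not O(disarm_system)), so it does not yield O(reject_shipment).
No premise or chain of K-axiom applications forces O(reject_shipment), and none forces O(~reject_shipment). So reject_shipment is neither obligatory nor forbidden under these norms.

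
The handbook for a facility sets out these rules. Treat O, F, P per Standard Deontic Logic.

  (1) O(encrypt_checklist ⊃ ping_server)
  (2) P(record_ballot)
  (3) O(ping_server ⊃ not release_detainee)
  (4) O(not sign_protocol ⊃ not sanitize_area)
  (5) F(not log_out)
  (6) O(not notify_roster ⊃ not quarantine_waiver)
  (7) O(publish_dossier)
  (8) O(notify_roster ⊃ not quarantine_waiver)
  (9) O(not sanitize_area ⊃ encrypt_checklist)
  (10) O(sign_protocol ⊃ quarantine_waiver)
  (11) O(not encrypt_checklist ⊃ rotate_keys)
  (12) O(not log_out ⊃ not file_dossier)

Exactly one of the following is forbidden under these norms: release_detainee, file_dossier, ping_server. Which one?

Premises 8 and 6 are O(notify_roster ⊃ not quarantine_waiver) and O(not notify_roster ⊃ not quarantine_waiver); every ideal world satisfies notify_roster or not notify_roster, so in either case not quarantine_waiver holds — hence O(not quarantine_waiver).
The contrapositive of premise 10 (O(sign_protocol ⊃ quarantine_waiver)) is O(not quarantine_waiver ⊃ not sign_protocol), and O(not quarantine_waiver) is already established, so O(not sign_protocol).
Applying K to premise 4 (O(not sign_protocol ⊃ not sanitize_area)) and O(not sign_protocol) yields O(not sanitize_area).
Applying K to premise 9 (O(not sanitize_area ⊃ encrypt_checklist)) and O(not sanitize_area) yields O(encrypt_checklist).
Premise 1 is O(encrypt_checklist ⊃ ping_server); since O(encrypt_checklist), deontic closure gives O(ping_server).
With premise 3, O(ping_server ⊃ not release_detainee), the K-axiom yields O(not release_detainee).
So O(not release_detainee) holds, i.e. release_detainee is forbidden. None of the other listed options is forbidden under the premises.

release_detainee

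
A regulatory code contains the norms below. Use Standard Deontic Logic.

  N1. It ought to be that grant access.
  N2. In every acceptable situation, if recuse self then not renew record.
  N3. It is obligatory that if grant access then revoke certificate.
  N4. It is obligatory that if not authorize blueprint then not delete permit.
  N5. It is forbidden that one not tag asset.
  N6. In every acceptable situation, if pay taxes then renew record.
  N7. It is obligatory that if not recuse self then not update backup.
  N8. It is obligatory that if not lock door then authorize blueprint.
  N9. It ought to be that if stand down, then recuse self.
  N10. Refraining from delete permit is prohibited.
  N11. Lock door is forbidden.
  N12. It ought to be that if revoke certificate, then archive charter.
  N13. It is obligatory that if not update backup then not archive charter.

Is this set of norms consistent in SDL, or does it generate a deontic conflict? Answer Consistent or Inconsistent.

Consistent

Premise 4 is O(¬authorize_blueprint → ¬delete_permit), but O(¬authorize_blueprint) is not derivable from the premises, so it does not yield O(¬delete_permit).
So O(¬delete_permit) is not derivable, and the apparent clash with O(delete_permit) does not arise.
A world satisfying every obligation exists (e.g. archive_charter=true, authorize_blueprint=true, delete_permit=true, grant_access=true, lock_door=false, pay_taxes=false, recuse_self=true, renew_record=false, revoke_certificate=true, stand_down=false, tag_asset=true, update_backup=true); no atom is both obligatory and forbidden, so the set is consistent.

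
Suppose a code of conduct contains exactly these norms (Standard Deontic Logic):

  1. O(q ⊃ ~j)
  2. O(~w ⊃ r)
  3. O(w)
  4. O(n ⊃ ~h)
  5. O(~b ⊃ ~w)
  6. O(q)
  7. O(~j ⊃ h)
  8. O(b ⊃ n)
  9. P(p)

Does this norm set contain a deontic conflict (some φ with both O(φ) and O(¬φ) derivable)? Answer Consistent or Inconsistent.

Premise 3 states O(w) outright.
Premise 5 is O(~b ⊃ ~w); contrapositively O(w ⊃ b). Since O(w) holds, K gives O(b).
Applying K to premise 8 (O(b ⊃ n)) and O(b) yields O(n).
With premise 4, O(n ⊃ ~h), the K-axiom yields O(~h).
Premise 7, O(~j ⊃ h), contraposes to O(~h ⊃ j); with O(~h) we get O(j).
Premise 1 is O(q ⊃ ~j); contrapositively O(j ⊃ ~q). Since O(j) holds, K gives O(~q).
Yet premise 6 states O(q).
We now have both O(~q) and O(q) — q is simultaneously obligatory and forbidden, violating the D-axiom.

Inconsistent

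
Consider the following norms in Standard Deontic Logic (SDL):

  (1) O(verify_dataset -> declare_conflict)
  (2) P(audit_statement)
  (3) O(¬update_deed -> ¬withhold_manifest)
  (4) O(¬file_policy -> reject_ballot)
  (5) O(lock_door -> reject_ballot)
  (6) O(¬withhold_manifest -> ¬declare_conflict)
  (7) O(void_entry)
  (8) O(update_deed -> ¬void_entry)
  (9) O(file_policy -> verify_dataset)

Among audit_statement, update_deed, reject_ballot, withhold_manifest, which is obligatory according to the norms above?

From premise 7 we have O(void_entry).
Premise 8 is O(update_deed -> ¬void_entry); contrapositively O(void_entry -> ¬update_deed). Since O(void_entry) holds, K gives O(¬update_deed).
With premise 3, O(¬update_deed -> ¬withhold_manifest), the K-axiom yields O(¬withhold_manifest).
With premise 6, O(¬withhold_manifest -> ¬declare_conflict), the K-axiom yields O(¬declare_conflict).
The contrapositive of premise 1 (O(verify_dataset -> declare_conflict)) is O(¬declare_conflict -> ¬verify_dataset), and O(¬declare_conflict) is already established, so O(¬verify_dataset).
Premise 9 is O(file_policy -> verify_dataset); contrapositively O(¬verify_dataset -> ¬file_policy). Since O(¬verify_dataset) holds, K gives O(¬file_policy).
Premise 4 is O(¬file_policy -> reject_ballot); since O(¬file_policy), deontic closure gives O(reject_ballot).
So O(reject_ballot) holds — reject_ballot is obligatory. None of the other listed options is made obligatory by any chain of premises.

reject_ballot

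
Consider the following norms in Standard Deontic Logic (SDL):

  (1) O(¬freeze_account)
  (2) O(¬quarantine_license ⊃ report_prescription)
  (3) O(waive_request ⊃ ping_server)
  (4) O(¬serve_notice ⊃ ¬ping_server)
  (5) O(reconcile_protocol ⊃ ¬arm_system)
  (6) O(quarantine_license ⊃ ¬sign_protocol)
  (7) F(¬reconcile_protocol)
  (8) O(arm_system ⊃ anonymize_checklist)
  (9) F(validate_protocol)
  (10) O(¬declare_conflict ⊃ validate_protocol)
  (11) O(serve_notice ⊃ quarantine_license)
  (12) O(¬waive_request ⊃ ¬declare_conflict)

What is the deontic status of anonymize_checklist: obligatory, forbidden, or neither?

Premise 8 is O(arm_system ⊃ anonymize_checklist), but O(arm_system) is not derivable from the premises, so it does not yield O(anonymize_checklist).
No premise or chain of K-axiom applications forces O(anonymize_checklist), and none forces O(¬anonymize_checklist). So anonymize_checklist is neither obligatory nor forbidden under these norms.

Neither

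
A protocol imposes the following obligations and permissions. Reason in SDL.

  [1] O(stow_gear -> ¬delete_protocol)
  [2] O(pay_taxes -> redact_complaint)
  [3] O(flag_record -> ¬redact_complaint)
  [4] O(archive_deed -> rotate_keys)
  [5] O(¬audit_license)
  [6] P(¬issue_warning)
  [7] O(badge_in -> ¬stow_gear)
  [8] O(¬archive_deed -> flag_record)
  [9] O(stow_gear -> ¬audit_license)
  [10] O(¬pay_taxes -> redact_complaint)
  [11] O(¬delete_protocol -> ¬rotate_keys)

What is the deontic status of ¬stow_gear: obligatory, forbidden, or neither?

Obligatory

Premises 2 and 10 are O(pay_taxes -> redact_complaint) and O(¬pay_taxes -> redact_complaint); every ideal world satisfies pay_taxes or ¬pay_taxes, so in either case redact_complaint holds — hence O(redact_complaint).
Premise 3, O(flag_record -> ¬redact_complaint), contraposes to O(redact_complaint -> ¬flag_record); with O(redact_complaint) we get O(¬flag_record).
Premise 8 is O(¬archive_deed -> flag_record); contrapositively O(¬flag_record -> archive_deed). Since O(¬flag_record) holds, K gives O(archive_deed).
From O(archive_deed) and premise 4, O(archive_deed -> rotate_keys), we obtain O(rotate_keys).
Premise 11 is O(¬delete_protocol -> ¬rotate_keys); contrapositively O(rotate_keys -> delete_protocol). Since O(rotate_keys) holds, K gives O(delete_protocol).
Premise 1, O(stow_gear -> ¬delete_protocol), contraposes to O(delete_protocol -> ¬stow_gear); with O(delete_protocol) we get O(¬stow_gear).
Premises 5, 6, 7, 9 do not contribute to this derivation.
Hence ¬stow_gear is obligatory.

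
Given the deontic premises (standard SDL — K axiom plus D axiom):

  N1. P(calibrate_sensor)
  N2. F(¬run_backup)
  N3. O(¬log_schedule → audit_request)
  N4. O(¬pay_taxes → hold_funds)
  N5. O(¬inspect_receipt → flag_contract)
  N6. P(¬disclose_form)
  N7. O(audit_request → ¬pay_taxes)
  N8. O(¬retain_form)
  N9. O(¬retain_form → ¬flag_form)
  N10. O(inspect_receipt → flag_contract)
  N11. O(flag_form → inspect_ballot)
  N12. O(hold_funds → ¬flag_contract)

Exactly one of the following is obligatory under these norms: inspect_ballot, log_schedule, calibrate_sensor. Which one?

log_schedule

By case analysis on ¬inspect_receipt: premise 5 gives O(¬inspect_receipt → flag_contract) and premise 10 gives O(inspect_receipt → flag_contract), so O(flag_contract) either way.
Premise 12 is O(hold_funds → ¬flag_contract); contrapositively O(flag_contract → ¬hold_funds). Since O(flag_contract) holds, K gives O(¬hold_funds).
The contrapositive of premise 4 (O(¬pay_taxes → hold_funds)) is O(¬hold_funds → pay_taxes), and O(¬hold_funds) is already established, so O(pay_taxes).
Premise 7, O(audit_request → ¬pay_taxes), contraposes to O(pay_taxes → ¬audit_request); with O(pay_taxes) we get O(¬audit_request).
Premise 3, O(¬log_schedule → audit_request), contraposes to O(¬audit_request → log_schedule); with O(¬audit_request) we get O(log_schedule).
So O(log_schedule) holds — log_schedule is obligatory. None of the other listed options is made obligatory by any chain of premises.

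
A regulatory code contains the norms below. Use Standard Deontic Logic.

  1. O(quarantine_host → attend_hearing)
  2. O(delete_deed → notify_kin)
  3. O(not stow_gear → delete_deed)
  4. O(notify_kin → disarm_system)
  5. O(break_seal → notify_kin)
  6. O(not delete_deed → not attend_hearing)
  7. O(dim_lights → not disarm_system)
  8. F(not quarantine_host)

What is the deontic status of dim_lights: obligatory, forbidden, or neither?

Forbidden

F(not quarantine_host) at premise 8 means O(quarantine_host).
Applying K to premise 1 (O(quarantine_host → attend_hearing)) and O(quarantine_host) yields O(attend_hearing).
Premise 6 is O(not delete_deed → not attend_hearing); contrapositively O(attend_hearing → delete_deed). Since O(attend_hearing) holds, K gives O(delete_deed).
With premise 2, O(delete_deed → notify_kin), the K-axiom yields O(notify_kin).
From O(notify_kin) and premise 4, O(notify_kin → disarm_system), we obtain O(disarm_system).
Premise 7 is O(dim_lights → not disarm_system); contrapositively O(disarm_system → not dim_lights). Since O(disarm_system) holds, K gives O(not dim_lights).
Premises 3, 5 do not contribute to this derivation.
Thus O(not dim_lights), which is F(dim_lights): dim_lights is forbidden.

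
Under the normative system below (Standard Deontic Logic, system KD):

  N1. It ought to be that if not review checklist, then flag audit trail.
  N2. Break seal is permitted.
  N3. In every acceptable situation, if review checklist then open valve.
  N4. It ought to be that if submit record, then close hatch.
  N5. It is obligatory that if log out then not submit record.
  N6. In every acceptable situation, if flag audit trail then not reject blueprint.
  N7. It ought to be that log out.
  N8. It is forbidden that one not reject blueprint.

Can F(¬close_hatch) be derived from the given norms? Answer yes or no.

Premise 4 is O(submit_record → close_hatch), but O(submit_record) is not derivable from the premises, so it does not yield O(close_hatch).
No other premise forces O(close_hatch). An ideal world satisfying every premise can still have ¬close_hatch true, so F(¬close_hatch) is not derivable.

No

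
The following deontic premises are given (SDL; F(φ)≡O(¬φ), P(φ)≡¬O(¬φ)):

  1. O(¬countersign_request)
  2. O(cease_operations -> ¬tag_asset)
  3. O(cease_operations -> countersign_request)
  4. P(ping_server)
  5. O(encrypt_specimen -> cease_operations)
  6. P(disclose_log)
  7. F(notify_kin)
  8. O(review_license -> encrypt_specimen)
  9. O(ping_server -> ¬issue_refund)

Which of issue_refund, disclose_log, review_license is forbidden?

review_license

Premise 1 gives O(¬countersign_request).
Premise 3, O(cease_operations -> countersign_request), contraposes to O(¬countersign_request -> ¬cease_operations); with O(¬countersign_request) we get O(¬cease_operations).
Premise 5, O(encrypt_specimen -> cease_operations), contraposes to O(¬cease_operations -> ¬encrypt_specimen); with O(¬cease_operations) we get O(¬encrypt_specimen).
Premise 8, O(review_license -> encrypt_specimen), contraposes to O(¬encrypt_specimen -> ¬review_license); with O(¬encrypt_specimen) we get O(¬review_license).
So O(¬review_license) holds, i.e. review_license is forbidden. None of the other listed options is forbidden under the premises.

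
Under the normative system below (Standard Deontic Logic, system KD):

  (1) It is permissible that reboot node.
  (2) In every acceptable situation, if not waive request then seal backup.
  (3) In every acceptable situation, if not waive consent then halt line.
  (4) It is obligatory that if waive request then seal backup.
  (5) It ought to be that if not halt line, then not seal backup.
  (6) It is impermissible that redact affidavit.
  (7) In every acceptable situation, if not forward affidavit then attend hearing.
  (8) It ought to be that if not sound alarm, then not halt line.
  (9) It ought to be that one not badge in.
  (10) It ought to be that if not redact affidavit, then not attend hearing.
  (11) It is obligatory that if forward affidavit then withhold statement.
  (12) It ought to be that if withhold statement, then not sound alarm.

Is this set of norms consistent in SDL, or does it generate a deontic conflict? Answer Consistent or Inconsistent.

Inconsistent

Premises 4 and 2 are O(waive_request → seal_backup) and O(¬waive_request → seal_backup); every ideal world satisfies waive_request or ¬waive_request, so in either case seal_backup holds — hence O(seal_backup).
The contrapositive of premise 5 (O(¬halt_line → ¬seal_backup)) is O(seal_backup → halt_line), and O(seal_backup) is already established, so O(halt_line).
Premise 8 is O(¬sound_alarm → ¬halt_line); contrapositively O(halt_line → sound_alarm). Since O(halt_line) holds, K gives O(sound_alarm).
Premise 12, O(withhold_statement → ¬sound_alarm), contraposes to O(sound_alarm → ¬withhold_statement); with O(sound_alarm) we get O(¬withhold_statement).
Premise 11 is O(forward_affidavit → withhold_statement); contrapositively O(¬withhold_statement → ¬forward_affidavit). Since O(¬withhold_statement) holds, K gives O(¬forward_affidavit).
From O(¬forward_affidavit) and premise 7, O(¬forward_affidavit → attend_hearing), we obtain O(attend_hearing).
Premise 10, O(¬redact_affidavit → ¬attend_hearing), contraposes to O(attend_hearing → redact_affidavit); with O(attend_hearing) we get O(redact_affidavit).
But premise 6, F(redact_affidavit), means O(¬redact_affidavit).
We now have both O(redact_affidavit) and O(¬redact_affidavit) — redact_affidavit is simultaneously obligatory and forbidden, violating the D-axiom.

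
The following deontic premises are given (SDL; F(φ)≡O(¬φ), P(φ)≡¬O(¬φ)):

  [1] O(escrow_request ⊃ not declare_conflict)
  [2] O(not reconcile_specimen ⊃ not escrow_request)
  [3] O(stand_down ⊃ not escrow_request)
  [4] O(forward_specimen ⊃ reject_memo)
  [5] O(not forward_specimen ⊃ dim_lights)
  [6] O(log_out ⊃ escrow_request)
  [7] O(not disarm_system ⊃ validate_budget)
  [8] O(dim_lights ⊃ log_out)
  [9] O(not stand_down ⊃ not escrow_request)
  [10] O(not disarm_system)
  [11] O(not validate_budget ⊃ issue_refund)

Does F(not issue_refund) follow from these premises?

No

Premise 11 is O(not validate_budget ⊃ issue_refund), but O(not validate_budget) is not derivable from the premises, so it does not yield O(issue_refund).
No other premise forces O(issue_refund). An ideal world satisfying every premise can still have not issue_refund true, so F(not issue_refund) is not derivable.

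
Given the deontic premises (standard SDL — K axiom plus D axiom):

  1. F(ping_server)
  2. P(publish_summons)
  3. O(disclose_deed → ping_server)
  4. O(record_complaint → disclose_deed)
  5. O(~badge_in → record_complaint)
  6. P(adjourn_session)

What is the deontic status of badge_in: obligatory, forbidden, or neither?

Obligatory

F(ping_server) at premise 1 means O(~ping_server).
The contrapositive of premise 3 (O(disclose_deed → ping_server)) is O(~ping_server → ~disclose_deed), and O(~ping_server) is already established, so O(~disclose_deed).
The contrapositive of premise 4 (O(record_complaint → disclose_deed)) is O(~disclose_deed → ~record_complaint), and O(~disclose_deed) is already established, so O(~record_complaint).
Premise 5 is O(~badge_in → record_complaint); contrapositively O(~record_complaint → badge_in). Since O(~record_complaint) holds, K gives O(badge_in).
Premises 2, 6 do not contribute to this derivation.
Hence badge_in is obligatory.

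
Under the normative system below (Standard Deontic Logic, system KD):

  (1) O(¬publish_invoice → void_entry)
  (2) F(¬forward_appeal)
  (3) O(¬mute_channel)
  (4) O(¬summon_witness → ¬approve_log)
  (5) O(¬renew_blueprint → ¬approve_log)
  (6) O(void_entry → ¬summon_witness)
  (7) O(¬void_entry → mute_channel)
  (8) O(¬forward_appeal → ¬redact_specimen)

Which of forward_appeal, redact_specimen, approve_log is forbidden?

approve_log

Premise 3 gives O(¬mute_channel).
Premise 7, O(¬void_entry → mute_channel), contraposes to O(¬mute_channel → void_entry); with O(¬mute_channel) we get O(void_entry).
Applying K to premise 6 (O(void_entry → ¬summon_witness)) and O(void_entry) yields O(¬summon_witness).
From O(¬summon_witness) and premise 4, O(¬summon_witness → ¬approve_log), we obtain O(¬approve_log).
So O(¬approve_log) holds, i.e. approve_log is forbidden. None of the other listed options is forbidden under the premises.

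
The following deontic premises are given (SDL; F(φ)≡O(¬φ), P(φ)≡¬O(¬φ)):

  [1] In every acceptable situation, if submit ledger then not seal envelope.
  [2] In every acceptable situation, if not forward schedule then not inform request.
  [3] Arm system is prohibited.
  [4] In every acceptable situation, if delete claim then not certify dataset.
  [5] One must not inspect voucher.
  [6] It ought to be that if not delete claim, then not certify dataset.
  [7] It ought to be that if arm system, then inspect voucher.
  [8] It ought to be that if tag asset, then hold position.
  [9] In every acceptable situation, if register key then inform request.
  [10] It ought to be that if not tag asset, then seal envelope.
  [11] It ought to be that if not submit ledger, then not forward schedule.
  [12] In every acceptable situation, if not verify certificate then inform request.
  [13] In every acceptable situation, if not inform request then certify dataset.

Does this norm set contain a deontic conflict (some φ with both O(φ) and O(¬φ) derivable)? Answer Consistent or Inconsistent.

Premise 7 is O(arm_system → inspect_voucher), but O(arm_system) is not derivable from the premises, so it does not yield O(inspect_voucher).
So O(inspect_voucher) is not derivable, and the apparent clash with O(¬inspect_voucher) does not arise.
A world satisfying every obligation exists (e.g. arm_system=false, certify_dataset=false, delete_claim=false, forward_schedule=true, hold_position=true, inform_request=true, inspect_voucher=false, register_key=false, seal_envelope=false, submit_ledger=true, tag_asset=true, verify_certificate=false); no atom is both obligatory and forbidden, so the set is consistent.

Consistent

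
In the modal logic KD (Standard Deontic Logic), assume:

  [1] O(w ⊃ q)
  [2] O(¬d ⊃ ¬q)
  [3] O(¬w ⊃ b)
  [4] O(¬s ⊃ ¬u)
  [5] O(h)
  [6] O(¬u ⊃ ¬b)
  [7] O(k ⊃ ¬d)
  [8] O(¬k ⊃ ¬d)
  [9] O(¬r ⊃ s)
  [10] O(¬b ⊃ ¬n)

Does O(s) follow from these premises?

Yes

Premises 8 and 7 are O(¬k ⊃ ¬d) and O(k ⊃ ¬d); every ideal world satisfies ¬k or k, so in either case ¬d holds — hence O(¬d).
From O(¬d) and premise 2, O(¬d ⊃ ¬q), we obtain O(¬q).
Premise 1, O(w ⊃ q), contraposes to O(¬q ⊃ ¬w); with O(¬q) we get O(¬w).
From O(¬w) and premise 3, O(¬w ⊃ b), we obtain O(b).
Premise 6, O(¬u ⊃ ¬b), contraposes to O(b ⊃ u); with O(b) we get O(u).
The contrapositive of premise 4 (O(¬s ⊃ ¬u)) is O(u ⊃ s), and O(u) is already established, so O(s).
Premises 5, 9, 10 do not contribute to this derivation.
So O(s) follows.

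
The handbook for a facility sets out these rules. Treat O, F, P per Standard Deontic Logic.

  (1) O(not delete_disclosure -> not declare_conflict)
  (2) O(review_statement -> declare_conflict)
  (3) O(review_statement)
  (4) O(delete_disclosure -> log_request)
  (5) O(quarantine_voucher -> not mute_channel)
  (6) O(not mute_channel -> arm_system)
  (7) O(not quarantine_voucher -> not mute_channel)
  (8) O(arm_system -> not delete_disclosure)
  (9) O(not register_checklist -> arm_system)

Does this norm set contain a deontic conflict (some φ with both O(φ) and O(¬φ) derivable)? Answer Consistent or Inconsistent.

Premises 5 and 7 cover both cases: O(quarantine_voucher -> not mute_channel) and O(not quarantine_voucher -> not mute_channel). Since quarantine_voucher ∨ not quarantine_voucher is a tautology, O(not mute_channel) follows.
With premise 6, O(not mute_channel -> arm_system), the K-axiom yields O(arm_system).
Premise 8 is O(arm_system -> not delete_disclosure); since O(arm_system), deontic closure gives O(not delete_disclosure).
From O(not delete_disclosure) and premise 1, O(not delete_disclosure -> not declare_conflict), we obtain O(not declare_conflict).
Premise 2, O(review_statement -> declare_conflict), contraposes to O(not declare_conflict -> not review_statement); with O(not declare_conflict) we get O(not review_statement).
But premise 3 directly asserts O(review_statement).
We now have both O(not review_statement) and O(review_statement) — review_statement is simultaneously obligatory and forbidden, violating the D-axiom.

Inconsistent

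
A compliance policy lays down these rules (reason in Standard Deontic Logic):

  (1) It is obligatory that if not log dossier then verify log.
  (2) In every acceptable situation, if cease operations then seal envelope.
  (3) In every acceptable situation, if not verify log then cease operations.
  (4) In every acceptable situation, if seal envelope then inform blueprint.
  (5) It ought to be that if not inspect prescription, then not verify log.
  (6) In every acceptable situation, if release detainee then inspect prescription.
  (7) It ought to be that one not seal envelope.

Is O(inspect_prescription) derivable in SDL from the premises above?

From premise 7 we have O(¬seal_envelope).
Premise 2, O(cease_operations → seal_envelope), contraposes to O(¬seal_envelope → ¬cease_operations); with O(¬seal_envelope) we get O(¬cease_operations).
Premise 3, O(¬verify_log → cease_operations), contraposes to O(¬cease_operations → verify_log); with O(¬cease_operations) we get O(verify_log).
Premise 5 is O(¬inspect_prescription → ¬verify_log); contrapositively O(verify_log → inspect_prescription). Since O(verify_log) holds, K gives O(inspect_prescription).
Premises 1, 4, 6 do not contribute to this derivation.
So O(inspect_prescription) follows.

Yes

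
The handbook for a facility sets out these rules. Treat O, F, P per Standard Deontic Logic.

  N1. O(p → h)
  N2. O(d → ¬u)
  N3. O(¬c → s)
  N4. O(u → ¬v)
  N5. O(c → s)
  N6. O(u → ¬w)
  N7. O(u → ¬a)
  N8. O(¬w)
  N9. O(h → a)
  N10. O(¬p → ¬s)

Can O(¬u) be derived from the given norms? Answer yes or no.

By case analysis on ¬c: premise 3 gives O(¬c → s) and premise 5 gives O(c → s), so O(s) either way.
Premise 10, O(¬p → ¬s), contraposes to O(s → p); with O(s) we get O(p).
Premise 1 is O(p → h); since O(p), deontic closure gives O(h).
With premise 9, O(h → a), the K-axiom yields O(a).
Premise 7 is O(u → ¬a); contrapositively O(a → ¬u). Since O(a) holds, K gives O(¬u).
Premises 2, 4, 6, 8 do not contribute to this derivation.
So O(¬u) follows.

Yes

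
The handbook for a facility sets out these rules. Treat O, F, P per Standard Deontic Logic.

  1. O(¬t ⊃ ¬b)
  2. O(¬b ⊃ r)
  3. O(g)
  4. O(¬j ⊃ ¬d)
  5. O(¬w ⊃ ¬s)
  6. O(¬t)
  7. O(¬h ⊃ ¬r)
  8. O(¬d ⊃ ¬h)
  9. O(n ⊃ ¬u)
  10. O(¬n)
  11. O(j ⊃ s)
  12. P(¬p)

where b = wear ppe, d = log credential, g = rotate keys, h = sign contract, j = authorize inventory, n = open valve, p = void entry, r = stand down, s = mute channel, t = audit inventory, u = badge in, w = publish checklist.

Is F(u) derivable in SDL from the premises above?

No

Premise 9 is O(n ⊃ ¬u), but O(n) is not derivable from the premises, so it does not yield O(¬u).
No other premise forces O(¬u). An ideal world satisfying every premise can still have u true, so F(u) is not derivable.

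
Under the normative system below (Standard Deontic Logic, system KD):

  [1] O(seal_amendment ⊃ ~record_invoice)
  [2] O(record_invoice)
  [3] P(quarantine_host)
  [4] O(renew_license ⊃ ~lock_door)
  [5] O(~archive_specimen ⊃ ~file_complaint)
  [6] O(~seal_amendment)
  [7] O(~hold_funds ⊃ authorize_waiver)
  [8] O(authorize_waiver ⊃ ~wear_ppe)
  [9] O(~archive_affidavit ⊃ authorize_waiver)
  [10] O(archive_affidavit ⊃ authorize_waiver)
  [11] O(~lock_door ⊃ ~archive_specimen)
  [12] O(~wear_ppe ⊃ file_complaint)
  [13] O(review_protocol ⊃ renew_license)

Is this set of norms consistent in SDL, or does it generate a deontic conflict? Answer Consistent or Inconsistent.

Consistent

Premise 1 is O(seal_amendment ⊃ ~record_invoice), but O(seal_amendment) is not derivable from the premises, so it does not yield O(~record_invoice).
So O(~record_invoice) is not derivable, and the apparent clash with O(record_invoice) does not arise.
A world satisfying every obligation exists (e.g. archive_affidavit=false, archive_specimen=true, authorize_waiver=true, file_complaint=true, hold_funds=false, lock_door=true, quarantine_host=false, record_invoice=true, renew_license=false, review_protocol=false, seal_amendment=false, wear_ppe=false); no atom is both obligatory and forbidden, so the set is consistent.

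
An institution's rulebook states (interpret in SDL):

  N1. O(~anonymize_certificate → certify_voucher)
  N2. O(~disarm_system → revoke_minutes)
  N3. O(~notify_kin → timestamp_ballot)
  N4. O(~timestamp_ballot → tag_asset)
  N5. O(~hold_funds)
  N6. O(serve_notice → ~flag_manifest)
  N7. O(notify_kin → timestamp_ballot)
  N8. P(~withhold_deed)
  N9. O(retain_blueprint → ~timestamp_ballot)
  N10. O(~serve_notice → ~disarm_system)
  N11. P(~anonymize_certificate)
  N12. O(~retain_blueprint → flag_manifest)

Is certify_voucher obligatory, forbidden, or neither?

Neither

Premise 1 is O(~anonymize_certificate → certify_voucher), but O(~anonymize_certificate) is not derivable from the premises (the permission P(~anonymize_certificate) asserts only ~O(anonymize_certificate), not O(~anonymize_certificate)), so it does not yield O(certify_voucher).
No premise or chain of K-axiom applications forces O(certify_voucher), and none forces O(~certify_voucher). So certify_voucher is neither obligatory nor forbidden under these norms.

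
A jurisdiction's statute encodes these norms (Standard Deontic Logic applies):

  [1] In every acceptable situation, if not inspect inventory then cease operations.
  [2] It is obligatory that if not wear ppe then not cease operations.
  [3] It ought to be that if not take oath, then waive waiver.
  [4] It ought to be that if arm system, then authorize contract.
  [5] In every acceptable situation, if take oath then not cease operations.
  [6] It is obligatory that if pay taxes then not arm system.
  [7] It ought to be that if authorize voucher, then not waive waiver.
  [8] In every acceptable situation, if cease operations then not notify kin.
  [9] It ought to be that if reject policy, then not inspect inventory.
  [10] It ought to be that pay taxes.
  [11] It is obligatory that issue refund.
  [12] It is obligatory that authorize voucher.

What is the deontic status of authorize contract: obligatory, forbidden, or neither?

Neither

Premise 4 is O(arm_system → authorize_contract), but O(arm_system) is not derivable from the premises, so it does not yield O(authorize_contract).
No premise or chain of K-axiom applications forces O(authorize_contract), and none forces O(¬authorize_contract). So authorize_contract is neither obligatory nor forbidden under these norms.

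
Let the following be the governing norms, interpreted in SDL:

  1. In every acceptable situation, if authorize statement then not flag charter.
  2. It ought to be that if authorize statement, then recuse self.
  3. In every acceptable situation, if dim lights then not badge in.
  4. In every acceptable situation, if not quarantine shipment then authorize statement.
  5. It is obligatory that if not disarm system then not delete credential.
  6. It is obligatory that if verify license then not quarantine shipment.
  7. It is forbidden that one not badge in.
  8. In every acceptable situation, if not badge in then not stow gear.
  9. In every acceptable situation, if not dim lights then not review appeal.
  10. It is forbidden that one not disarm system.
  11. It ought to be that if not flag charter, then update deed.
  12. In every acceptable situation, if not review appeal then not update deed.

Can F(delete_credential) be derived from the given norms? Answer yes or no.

No

Premise 5 is O(¬disarm_system → ¬delete_credential), but O(¬disarm_system) is not derivable from the premises, so it does not yield O(¬delete_credential).
No other premise forces O(¬delete_credential). An ideal world satisfying every premise can still have delete_credential true, so F(delete_credential) is not derivable.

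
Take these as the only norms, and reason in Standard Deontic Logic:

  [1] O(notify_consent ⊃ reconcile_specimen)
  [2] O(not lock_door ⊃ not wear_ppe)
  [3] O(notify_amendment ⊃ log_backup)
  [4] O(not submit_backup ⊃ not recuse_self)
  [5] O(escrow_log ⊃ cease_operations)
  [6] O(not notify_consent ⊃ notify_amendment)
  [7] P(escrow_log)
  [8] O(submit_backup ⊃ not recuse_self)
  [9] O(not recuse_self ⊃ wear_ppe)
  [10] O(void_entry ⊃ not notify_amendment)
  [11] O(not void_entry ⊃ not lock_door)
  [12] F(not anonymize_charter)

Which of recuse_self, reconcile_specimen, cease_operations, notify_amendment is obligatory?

reconcile_specimen

Premises 8 and 4 are O(submit_backup ⊃ not recuse_self) and O(not submit_backup ⊃ not recuse_self); every ideal world satisfies submit_backup or not submit_backup, so in either case not recuse_self holds — hence O(not recuse_self).
Premise 9 is O(not recuse_self ⊃ wear_ppe); since O(not recuse_self), deontic closure gives O(wear_ppe).
Premise 2 is O(not lock_door ⊃ not wear_ppe); contrapositively O(wear_ppe ⊃ lock_door). Since O(wear_ppe) holds, K gives O(lock_door).
Premise 11 is O(not void_entry ⊃ not lock_door); contrapositively O(lock_door ⊃ void_entry). Since O(lock_door) holds, K gives O(void_entry).
Applying K to premise 10 (O(void_entry ⊃ not notify_amendment)) and O(void_entry) yields O(not notify_amendment).
Premise 6 is O(not notify_consent ⊃ notify_amendment); contrapositively O(not notify_amendment ⊃ notify_consent). Since O(not notify_amendment) holds, K gives O(notify_consent).
From O(notify_consent) and premise 1, O(notify_consent ⊃ reconcile_specimen), we obtain O(reconcile_specimen).
So O(reconcile_specimen) holds — reconcile_specimen is obligatory. None of the other listed options is made obligatory by any chain of premises.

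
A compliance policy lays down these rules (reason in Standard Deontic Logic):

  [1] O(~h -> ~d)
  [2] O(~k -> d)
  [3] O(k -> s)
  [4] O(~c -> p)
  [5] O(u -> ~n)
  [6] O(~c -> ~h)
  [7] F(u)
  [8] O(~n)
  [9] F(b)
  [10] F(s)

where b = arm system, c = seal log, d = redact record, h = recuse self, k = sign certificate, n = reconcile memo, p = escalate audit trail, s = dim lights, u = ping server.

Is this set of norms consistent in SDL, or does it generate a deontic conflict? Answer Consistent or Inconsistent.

Consistent

Premise 5 is O(u -> ~n); even if O(~n) held, inferring O(u) would be affirming the consequent — invalid.
So O(u) is not derivable, and the apparent clash with O(~u) does not arise.
A world satisfying every obligation exists (e.g. b=false, c=true, d=true, h=true, k=false, n=false, p=false, s=false, u=false); no atom is both obligatory and forbidden, so the set is consistent.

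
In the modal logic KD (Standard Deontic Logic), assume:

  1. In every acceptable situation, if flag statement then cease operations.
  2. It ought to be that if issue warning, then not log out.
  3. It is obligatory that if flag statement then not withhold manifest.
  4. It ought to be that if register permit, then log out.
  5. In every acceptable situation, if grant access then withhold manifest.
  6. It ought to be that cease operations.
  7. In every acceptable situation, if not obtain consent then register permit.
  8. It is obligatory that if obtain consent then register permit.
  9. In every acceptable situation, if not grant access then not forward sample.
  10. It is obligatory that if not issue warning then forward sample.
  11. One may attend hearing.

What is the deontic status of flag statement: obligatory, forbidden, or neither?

Premises 7 and 8 are O(¬obtain_consent → register_permit) and O(obtain_consent → register_permit); every ideal world satisfies ¬obtain_consent or obtain_consent, so in either case register_permit holds — hence O(register_permit).
Applying K to premise 4 (O(register_permit → log_out)) and O(register_permit) yields O(log_out).
Premise 2 is O(issue_warning → ¬log_out); contrapositively O(log_out → ¬issue_warning). Since O(log_out) holds, K gives O(¬issue_warning).
From O(¬issue_warning) and premise 10, O(¬issue_warning → forward_sample), we obtain O(forward_sample).
Premise 9, O(¬grant_access → ¬forward_sample), contraposes to O(forward_sample → grant_access); with O(forward_sample) we get O(grant_access).
Applying K to premise 5 (O(grant_access → withhold_manifest)) and O(grant_access) yields O(withhold_manifest).
Premise 3 is O(flag_statement → ¬withhold_manifest); contrapositively O(withhold_manifest → ¬flag_statement). Since O(withhold_manifest) holds, K gives O(¬flag_statement).
Premises 1, 6, 11 do not contribute to this derivation.
Thus O(¬flag_statement), which is F(flag_statement): flag_statement is forbidden.

Forbidden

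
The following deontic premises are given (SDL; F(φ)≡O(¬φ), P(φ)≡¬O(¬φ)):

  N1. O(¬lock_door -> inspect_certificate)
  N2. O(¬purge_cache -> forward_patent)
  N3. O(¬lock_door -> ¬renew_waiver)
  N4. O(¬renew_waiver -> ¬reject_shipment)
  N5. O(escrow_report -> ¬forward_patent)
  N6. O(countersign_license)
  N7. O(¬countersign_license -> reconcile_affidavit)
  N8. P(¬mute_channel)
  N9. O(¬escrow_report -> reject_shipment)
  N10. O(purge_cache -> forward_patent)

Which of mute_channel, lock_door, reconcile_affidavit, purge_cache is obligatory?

lock_door

Premises 2 and 10 are O(¬purge_cache -> forward_patent) and O(purge_cache -> forward_patent); every ideal world satisfies ¬purge_cache or purge_cache, so in either case forward_patent holds — hence O(forward_patent).
The contrapositive of premise 5 (O(escrow_report -> ¬forward_patent)) is O(forward_patent -> ¬escrow_report), and O(forward_patent) is already established, so O(¬escrow_report).
With premise 9, O(¬escrow_report -> reject_shipment), the K-axiom yields O(reject_shipment).
Premise 4, O(¬renew_waiver -> ¬reject_shipment), contraposes to O(reject_shipment -> renew_waiver); with O(reject_shipment) we get O(renew_waiver).
The contrapositive of premise 3 (O(¬lock_door -> ¬renew_waiver)) is O(renew_waiver -> lock_door), and O(renew_waiver) is already established, so O(lock_door).
So O(lock_door) holds — lock_door is obligatory. None of the other listed options is made obligatory by any chain of premises.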